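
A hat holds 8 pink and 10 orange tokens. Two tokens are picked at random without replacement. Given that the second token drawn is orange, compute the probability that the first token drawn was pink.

P(first=pink and the second token drawn is orange) = (8/18)·(10/17) = 40/153.
P(the second token drawn is orange) = Σ over first color = 40/153 + 5/17 = 5/9.
By Bayes, P(first=pink | the second token drawn is orange) = 40/153 / 5/9 = 8/17 ≈ 0.4706.

8/17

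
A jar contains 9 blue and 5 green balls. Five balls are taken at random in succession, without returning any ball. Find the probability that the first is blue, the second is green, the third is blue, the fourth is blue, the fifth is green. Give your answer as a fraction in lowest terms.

6/143

Multiply the conditional probability of each draw in order, without replacement, so each draw removes one from its color and from the total.
P = (9/14) · (5/13) · (8/12) · (7/11) · (4/10) = 6/143 ≈ 0.0420.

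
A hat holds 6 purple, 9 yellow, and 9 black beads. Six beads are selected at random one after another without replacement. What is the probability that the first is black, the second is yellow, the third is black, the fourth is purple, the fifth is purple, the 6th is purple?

Multiply the conditional probability of each draw in order, without replacement, so each draw removes one from its color and from the total.
P = (9/24) · (9/23) · (8/22) · (6/21) · (5/20) · (4/19) = 27/33649 ≈ 0.0008.

27/33649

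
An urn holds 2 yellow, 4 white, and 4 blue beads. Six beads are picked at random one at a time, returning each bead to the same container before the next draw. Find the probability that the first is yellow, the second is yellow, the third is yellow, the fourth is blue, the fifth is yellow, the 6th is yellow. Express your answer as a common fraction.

Multiply the conditional probability of each draw in order, with replacement (the composition resets each draw).
P = (2/10) · (2/10) · (2/10) · (4/10) · (2/10) · (2/10) = 2/15625 ≈ 0.0001.

2/15625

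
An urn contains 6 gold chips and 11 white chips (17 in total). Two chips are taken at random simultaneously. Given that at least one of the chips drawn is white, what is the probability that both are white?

P(both white) = C(11,2)/C(17,2) = 55/136; P(at least one white) = 1 − C(6,2)/C(17,2) = 121/136.
Since 'both white' ⊆ 'at least one white', P(both | at least one) = 55/136 / 121/136 = 5/11 ≈ 0.4545.

5/11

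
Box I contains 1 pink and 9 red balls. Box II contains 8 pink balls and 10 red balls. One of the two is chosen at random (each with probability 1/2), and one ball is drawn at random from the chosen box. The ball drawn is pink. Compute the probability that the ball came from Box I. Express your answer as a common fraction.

P(pink | Box I) = 1/10; P(pink | Box II) = 4/9.
P(pink) = 1/2·1/10 + 1/2·4/9 = 49/180.
By Bayes' rule, P(Box I | pink) = 1/20 / 49/180 = 9/49 ≈ 0.1837.

9/49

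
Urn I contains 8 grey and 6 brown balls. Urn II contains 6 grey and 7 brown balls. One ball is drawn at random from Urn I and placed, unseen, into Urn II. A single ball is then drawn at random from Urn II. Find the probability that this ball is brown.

26/49

Condition on how many of the transferred balls are brown (from Urn I: 6 brown of 14; then Urn II has 14 total).
  0 brown: C(6,0)C(8,1)/C(14,1) = 4/7; then P = 7/14
  1 brown: C(6,1)C(8,0)/C(14,1) = 3/7; then P = 8/14
P(brown from Urn II) = 26/49 ≈ 0.5306.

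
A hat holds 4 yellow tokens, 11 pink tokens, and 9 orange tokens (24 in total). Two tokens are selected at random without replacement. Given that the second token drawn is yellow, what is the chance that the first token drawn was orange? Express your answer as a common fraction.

9/23

P(first=orange and the second token drawn is yellow) = (9/24)·(4/23) = 3/46.
P(the second token drawn is yellow) = Σ over first color = 1/46 + 11/138 + 3/46 = 1/6.
By Bayes, P(first=orange | the second token drawn is yellow) = 3/46 / 1/6 = 9/23 ≈ 0.3913.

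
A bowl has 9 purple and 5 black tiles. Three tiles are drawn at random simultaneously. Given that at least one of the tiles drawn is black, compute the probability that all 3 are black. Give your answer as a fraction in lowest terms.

P(all 3 black) = C(5,3)/C(14,3) = 5/182; P(at least one black) = 1 − C(9,3)/C(14,3) = 10/13.
Since 'all 3 black' ⊆ 'at least one black', P(all 3 | at least one) = 5/182 / 10/13 = 1/28 ≈ 0.0357.

1/28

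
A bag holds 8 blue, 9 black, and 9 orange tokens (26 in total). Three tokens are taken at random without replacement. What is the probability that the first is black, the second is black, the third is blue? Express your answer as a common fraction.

Multiply the conditional probability of each draw in order, without replacement, so each draw removes one from its color and from the total.
P = (9/26) · (8/25) · (8/24) = 12/325 ≈ 0.0369.

12/325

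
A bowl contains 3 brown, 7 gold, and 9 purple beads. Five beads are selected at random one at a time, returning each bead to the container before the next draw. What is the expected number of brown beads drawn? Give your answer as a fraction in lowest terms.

15/19

By linearity of expectation, E[X] = Σ P(draw i is brown); each independent draw has P(brown) = 3/19.
E[X] = 5 · 3/19 = 15/19 ≈ 0.7895.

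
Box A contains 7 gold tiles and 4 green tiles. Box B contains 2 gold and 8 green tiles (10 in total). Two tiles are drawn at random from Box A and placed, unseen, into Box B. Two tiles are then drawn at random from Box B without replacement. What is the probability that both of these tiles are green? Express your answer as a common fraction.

Condition on how many of the transferred tiles are green (from Box A: 4 green of 11; then Box B has 12 total).
  0 green: C(4,0)C(7,2)/C(11,2) = 21/55; then P = C(8,2)/C(12,2) = 14/33
  1 green: C(4,1)C(7,1)/C(11,2) = 28/55; then P = C(9,2)/C(12,2) = 6/11
  2 green: C(4,2)C(7,0)/C(11,2) = 6/55; then P = C(10,2)/C(12,2) = 15/22
P(both green) = 311/605 ≈ 0.5140.

311/605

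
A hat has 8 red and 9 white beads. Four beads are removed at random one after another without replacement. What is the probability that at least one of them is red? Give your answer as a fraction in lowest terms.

Use the complement: P(at least one red) = 1 − P(no red).
P(none) = C(9,4)/C(17,4) = 126/2380.
So P = 1 − 126/2380 = 161/170 ≈ 0.9471.

161/170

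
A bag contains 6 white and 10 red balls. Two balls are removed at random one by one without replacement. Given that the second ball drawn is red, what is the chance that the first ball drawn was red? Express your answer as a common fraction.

P(first=red and the second ball drawn is red) = (10/16)·(9/15) = 3/8.
P(the second ball drawn is red) = Σ over first color = 1/4 + 3/8 = 5/8.
By Bayes, P(first=red | the second ball drawn is red) = 3/8 / 5/8 = 3/5 ≈ 0.6000.

3/5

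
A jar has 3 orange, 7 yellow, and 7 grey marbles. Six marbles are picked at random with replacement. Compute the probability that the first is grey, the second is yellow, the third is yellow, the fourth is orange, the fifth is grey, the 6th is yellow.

Multiply the conditional probability of each draw in order, with replacement (the composition resets each draw).
P = (7/17) · (7/17) · (7/17) · (3/17) · (7/17) · (7/17) = 50421/24137569 ≈ 0.0021.

50421/24137569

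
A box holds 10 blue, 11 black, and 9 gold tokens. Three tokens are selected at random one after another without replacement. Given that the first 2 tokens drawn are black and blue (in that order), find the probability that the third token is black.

After removing 1 blue, 1 black, the box has 10 black out of 28 remaining.
P(third is black | given) = 10/28 = 5/14 ≈ 0.3571.

5/14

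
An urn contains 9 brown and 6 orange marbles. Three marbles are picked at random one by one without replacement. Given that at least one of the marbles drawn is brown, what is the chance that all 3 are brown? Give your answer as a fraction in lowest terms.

28/145

P(all 3 brown) = C(9,3)/C(15,3) = 12/65; P(at least one brown) = 1 − C(6,3)/C(15,3) = 87/91.
Since 'all 3 brown' ⊆ 'at least one brown', P(all 3 | at least one) = 12/65 / 87/91 = 28/145 ≈ 0.1931.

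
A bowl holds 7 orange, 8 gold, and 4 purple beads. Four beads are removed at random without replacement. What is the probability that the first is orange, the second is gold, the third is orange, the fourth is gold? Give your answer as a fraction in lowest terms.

Multiply the conditional probability of each draw in order, without replacement, so each draw removes one from its color and from the total.
P = (7/19) · (8/18) · (6/17) · (7/16) = 49/1938 ≈ 0.0253.

49/1938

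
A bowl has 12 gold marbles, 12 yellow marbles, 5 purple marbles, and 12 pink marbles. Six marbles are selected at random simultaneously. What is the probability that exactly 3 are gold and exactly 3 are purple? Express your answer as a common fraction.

Unordered draws without replacement: count favorable combinations over C(41,6).
Favorable = C(12,3) · C(12,0) · C(5,3) · C(12,0) = 2200; total = C(41,6) = 4496388.
P = 2200/4496388 = 550/1124097 ≈ 0.0005.

550/1124097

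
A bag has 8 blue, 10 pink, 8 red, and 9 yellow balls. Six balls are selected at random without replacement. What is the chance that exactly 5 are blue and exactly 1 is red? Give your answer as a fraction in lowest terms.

Unordered draws without replacement: count favorable combinations over C(35,6).
Favorable = C(8,5) · C(10,0) · C(8,1) · C(9,0) = 448; total = C(35,6) = 1623160.
P = 448/1623160 = 8/28985 ≈ 0.0003.

8/28985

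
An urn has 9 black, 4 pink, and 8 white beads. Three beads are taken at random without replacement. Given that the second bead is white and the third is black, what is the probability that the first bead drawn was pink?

P(first=pink and the second bead is white and the third is black) = (4/21)·(8/20)·(9/19) = 24/665.
P(E) = Σ over first color = 48/665 + 24/665 + 6/95 = 6/35.
By Bayes, P(first=pink | E) = 24/665 / 6/35 = 4/19 ≈ 0.2105.

4/19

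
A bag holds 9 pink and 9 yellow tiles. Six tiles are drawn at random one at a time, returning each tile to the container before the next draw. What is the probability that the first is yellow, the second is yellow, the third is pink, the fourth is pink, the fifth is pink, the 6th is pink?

1/64

Multiply the conditional probability of each draw in order, with replacement (the composition resets each draw).
P = (9/18) · (9/18) · (9/18) · (9/18) · (9/18) · (9/18) = 1/64 ≈ 0.0156.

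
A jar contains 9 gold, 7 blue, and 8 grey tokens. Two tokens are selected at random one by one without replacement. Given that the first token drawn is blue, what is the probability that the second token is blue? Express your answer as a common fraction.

After removing 1 blue, the jar has 6 blue out of 23 remaining.
P(second is blue | given) = 6/23 ≈ 0.2609.

6/23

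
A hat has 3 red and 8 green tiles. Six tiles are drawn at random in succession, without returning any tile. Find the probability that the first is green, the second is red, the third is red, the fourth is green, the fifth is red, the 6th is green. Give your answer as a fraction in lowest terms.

1/165

Multiply the conditional probability of each draw in order, without replacement, so each draw removes one from its color and from the total.
P = (8/11) · (3/10) · (2/9) · (7/8) · (1/7) · (6/6) = 1/165 ≈ 0.0061.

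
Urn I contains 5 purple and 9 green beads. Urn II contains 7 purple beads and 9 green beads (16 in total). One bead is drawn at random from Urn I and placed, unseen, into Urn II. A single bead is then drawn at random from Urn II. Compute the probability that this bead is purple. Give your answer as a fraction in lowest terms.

Condition on how many of the transferred beads are purple (from Urn I: 5 purple of 14; then Urn II has 17 total).
  0 purple: C(5,0)C(9,1)/C(14,1) = 9/14; then P = 7/17
  1 purple: C(5,1)C(9,0)/C(14,1) = 5/14; then P = 8/17
P(purple from Urn II) = 103/238 ≈ 0.4328.

103/238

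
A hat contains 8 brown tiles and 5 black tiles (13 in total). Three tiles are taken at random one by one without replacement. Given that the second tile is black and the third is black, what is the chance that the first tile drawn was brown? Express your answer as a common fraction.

8/11

P(first=brown and the second tile is black and the third is black) = (8/13)·(5/12)·(4/11) = 40/429.
P(E) = Σ over first color = 40/429 + 5/143 = 5/39.
By Bayes, P(first=brown | E) = 40/429 / 5/39 = 8/11 ≈ 0.7273.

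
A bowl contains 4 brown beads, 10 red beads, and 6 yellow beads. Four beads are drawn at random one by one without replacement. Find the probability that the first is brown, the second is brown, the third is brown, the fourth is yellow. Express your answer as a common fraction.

Multiply the conditional probability of each draw in order, without replacement, so each draw removes one from its color and from the total.
P = (4/20) · (3/19) · (2/18) · (6/17) = 2/1615 ≈ 0.0012.

2/1615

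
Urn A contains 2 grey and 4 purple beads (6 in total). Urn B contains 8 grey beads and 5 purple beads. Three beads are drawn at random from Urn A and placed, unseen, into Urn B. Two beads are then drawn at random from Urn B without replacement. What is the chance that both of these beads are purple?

53/300

Condition on how many of the transferred beads are purple (from Urn A: 4 purple of 6; then Urn B has 16 total).
  1 purple: C(4,1)C(2,2)/C(6,3) = 1/5; then P = C(6,2)/C(16,2) = 1/8
  2 purple: C(4,2)C(2,1)/C(6,3) = 3/5; then P = C(7,2)/C(16,2) = 7/40
  3 purple: C(4,3)C(2,0)/C(6,3) = 1/5; then P = C(8,2)/C(16,2) = 7/30
P(both purple) = 53/300 ≈ 0.1767.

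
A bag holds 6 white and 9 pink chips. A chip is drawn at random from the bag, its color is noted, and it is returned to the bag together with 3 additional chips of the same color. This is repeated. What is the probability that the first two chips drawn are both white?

1/5

After a white draw the bag holds 9 white out of 18.
P = (6/15)·(9/18) = 1/5 ≈ 0.2000.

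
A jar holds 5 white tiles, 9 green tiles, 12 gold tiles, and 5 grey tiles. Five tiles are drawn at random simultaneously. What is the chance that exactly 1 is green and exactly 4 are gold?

165/6293

Unordered draws without replacement: count favorable combinations over C(31,5).
Favorable = C(5,0) · C(9,1) · C(12,4) · C(5,0) = 4455; total = C(31,5) = 169911.
P = 4455/169911 = 165/6293 ≈ 0.0262.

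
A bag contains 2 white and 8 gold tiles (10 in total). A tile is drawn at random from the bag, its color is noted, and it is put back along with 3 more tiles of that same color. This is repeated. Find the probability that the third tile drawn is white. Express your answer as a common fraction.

Sum over the four possibilities for the first two draws (white/not-white each), tracking how the white count and total change by +3 per draw.
P(third is white) = 1/5 ≈ 0.2000. (In a Pólya urn every draw has the same marginal probability 2/10.)

1/5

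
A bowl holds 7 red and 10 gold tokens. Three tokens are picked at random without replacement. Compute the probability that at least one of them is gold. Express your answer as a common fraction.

129/136

Use the complement: P(at least one gold) = 1 − P(no gold).
P(none) = C(7,3)/C(17,3) = 35/680.
So P = 1 − 35/680 = 129/136 ≈ 0.9485.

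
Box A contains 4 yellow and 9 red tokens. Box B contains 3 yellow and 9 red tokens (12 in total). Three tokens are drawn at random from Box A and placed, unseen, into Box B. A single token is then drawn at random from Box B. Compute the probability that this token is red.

48/65

Condition on how many of the transferred tokens are red (from Box A: 9 red of 13; then Box B has 15 total).
  0 red: C(9,0)C(4,3)/C(13,3) = 2/143; then P = 9/15
  1 red: C(9,1)C(4,2)/C(13,3) = 27/143; then P = 10/15
  2 red: C(9,2)C(4,1)/C(13,3) = 72/143; then P = 11/15
  3 red: C(9,3)C(4,0)/C(13,3) = 42/143; then P = 12/15
P(red from Box B) = 48/65 ≈ 0.7385.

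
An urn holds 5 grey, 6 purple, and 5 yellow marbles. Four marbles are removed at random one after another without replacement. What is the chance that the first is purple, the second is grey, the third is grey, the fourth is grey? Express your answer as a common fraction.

3/364

Multiply the conditional probability of each draw in order, without replacement, so each draw removes one from its color and from the total.
P = (6/16) · (5/15) · (4/14) · (3/13) = 3/364 ≈ 0.0082.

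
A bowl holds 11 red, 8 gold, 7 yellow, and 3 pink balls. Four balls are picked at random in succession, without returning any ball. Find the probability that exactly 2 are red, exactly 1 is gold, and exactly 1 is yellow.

440/3393

Unordered draws without replacement: count favorable combinations over C(29,4).
Favorable = C(11,2) · C(8,1) · C(7,1) · C(3,0) = 3080; total = C(29,4) = 23751.
P = 3080/23751 = 440/3393 ≈ 0.1297.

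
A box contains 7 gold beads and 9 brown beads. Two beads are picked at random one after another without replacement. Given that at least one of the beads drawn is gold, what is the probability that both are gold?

P(both gold) = C(7,2)/C(16,2) = 7/40; P(at least one gold) = 1 − C(9,2)/C(16,2) = 7/10.
Since 'both gold' ⊆ 'at least one gold', P(both | at least one) = 7/40 / 7/10 = 1/4 ≈ 0.2500.

1/4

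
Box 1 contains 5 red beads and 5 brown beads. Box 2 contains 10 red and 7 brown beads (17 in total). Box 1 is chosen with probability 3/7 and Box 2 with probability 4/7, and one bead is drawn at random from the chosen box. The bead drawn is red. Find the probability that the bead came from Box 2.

P(red | Box 1) = 1/2; P(red | Box 2) = 10/17.
P(red) = 3/7·1/2 + 4/7·10/17 = 131/238.
By Bayes' rule, P(Box 2 | red) = 40/119 / 131/238 = 80/131 ≈ 0.6107.

80/131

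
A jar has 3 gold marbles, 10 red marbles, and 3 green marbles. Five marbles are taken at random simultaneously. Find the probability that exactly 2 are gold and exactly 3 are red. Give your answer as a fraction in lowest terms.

Unordered draws without replacement: count favorable combinations over C(16,5).
Favorable = C(3,2) · C(10,3) · C(3,0) = 360; total = C(16,5) = 4368.
P = 360/4368 = 15/182 ≈ 0.0824.

15/182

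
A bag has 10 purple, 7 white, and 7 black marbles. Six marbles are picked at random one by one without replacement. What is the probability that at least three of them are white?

Sum the hypergeometric tail for j = 3,…,6 white marbles.
Favorable = C(7,3)·C(17,3) + C(7,4)·C(17,2) + C(7,5)·C(17,1) + C(7,6)·C(17,0) = 28924; total = C(24,6) = 134596.
P = 28924/134596 = 1033/4807 ≈ 0.2149.

1033/4807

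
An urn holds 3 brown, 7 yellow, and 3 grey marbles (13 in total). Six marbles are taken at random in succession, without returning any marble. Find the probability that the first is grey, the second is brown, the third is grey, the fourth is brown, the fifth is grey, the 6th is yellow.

Multiply the conditional probability of each draw in order, without replacement, so each draw removes one from its color and from the total.
P = (3/13) · (3/12) · (2/11) · (2/10) · (1/9) · (7/8) = 7/34320 ≈ 0.0002.

7/34320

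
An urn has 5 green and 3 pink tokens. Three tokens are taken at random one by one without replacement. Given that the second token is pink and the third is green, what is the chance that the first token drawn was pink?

1/3

P(first=pink and the second token is pink and the third is green) = (3/8)·(2/7)·(5/6) = 5/56.
P(E) = Σ over first color = 5/28 + 5/56 = 15/56.
By Bayes, P(first=pink | E) = 5/56 / 15/56 = 1/3 ≈ 0.3333.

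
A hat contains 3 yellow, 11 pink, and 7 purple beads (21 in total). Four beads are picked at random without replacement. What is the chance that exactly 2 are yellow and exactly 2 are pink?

11/399

Unordered draws without replacement: count favorable combinations over C(21,4).
Favorable = C(3,2) · C(11,2) · C(7,0) = 165; total = C(21,4) = 5985.
P = 165/5985 = 11/399 ≈ 0.0276.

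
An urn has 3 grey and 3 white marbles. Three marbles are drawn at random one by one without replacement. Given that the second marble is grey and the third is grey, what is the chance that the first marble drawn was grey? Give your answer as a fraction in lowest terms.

1/4

P(first=grey and the second marble is grey and the third is grey) = (3/6)·(2/5)·(1/4) = 1/20.
P(E) = Σ over first color = 1/20 + 3/20 = 1/5.
By Bayes, P(first=grey | E) = 1/20 / 1/5 = 1/4 ≈ 0.2500.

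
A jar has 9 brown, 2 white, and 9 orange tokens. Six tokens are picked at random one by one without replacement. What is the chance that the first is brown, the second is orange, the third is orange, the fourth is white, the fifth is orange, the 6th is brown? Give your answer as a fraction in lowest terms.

Multiply the conditional probability of each draw in order, without replacement, so each draw removes one from its color and from the total.
P = (9/20) · (9/19) · (8/18) · (2/17) · (7/16) · (8/15) = 21/8075 ≈ 0.0026.

21/8075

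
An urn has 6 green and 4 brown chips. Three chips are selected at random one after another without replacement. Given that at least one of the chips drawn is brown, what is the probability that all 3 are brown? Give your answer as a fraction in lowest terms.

1/25

P(all 3 brown) = C(4,3)/C(10,3) = 1/30; P(at least one brown) = 1 − C(6,3)/C(10,3) = 5/6.
Since 'all 3 brown' ⊆ 'at least one brown', P(all 3 | at least one) = 1/30 / 5/6 = 1/25 ≈ 0.0400.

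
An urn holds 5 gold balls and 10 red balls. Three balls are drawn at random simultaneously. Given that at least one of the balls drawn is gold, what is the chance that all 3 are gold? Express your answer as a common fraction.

2/67

P(all 3 gold) = C(5,3)/C(15,3) = 2/91; P(at least one gold) = 1 − C(10,3)/C(15,3) = 67/91.
Since 'all 3 gold' ⊆ 'at least one gold', P(all 3 | at least one) = 2/91 / 67/91 = 2/67 ≈ 0.0299.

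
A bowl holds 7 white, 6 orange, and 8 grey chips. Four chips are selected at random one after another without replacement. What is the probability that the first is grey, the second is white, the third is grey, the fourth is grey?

Multiply the conditional probability of each draw in order, without replacement, so each draw removes one from its color and from the total.
P = (8/21) · (7/20) · (7/19) · (6/18) = 14/855 ≈ 0.0164.

14/855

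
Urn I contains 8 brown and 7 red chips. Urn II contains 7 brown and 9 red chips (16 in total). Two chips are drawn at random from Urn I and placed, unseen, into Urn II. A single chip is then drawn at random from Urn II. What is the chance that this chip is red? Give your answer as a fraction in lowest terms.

149/270

Condition on how many of the transferred chips are red (from Urn I: 7 red of 15; then Urn II has 18 total).
  0 red: C(7,0)C(8,2)/C(15,2) = 4/15; then P = 9/18
  1 red: C(7,1)C(8,1)/C(15,2) = 8/15; then P = 10/18
  2 red: C(7,2)C(8,0)/C(15,2) = 1/5; then P = 11/18
P(red from Urn II) = 149/270 ≈ 0.5519.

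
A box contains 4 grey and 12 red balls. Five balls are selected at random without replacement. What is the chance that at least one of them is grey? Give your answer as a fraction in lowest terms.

Use the complement: P(at least one grey) = 1 − P(no grey).
P(none) = C(12,5)/C(16,5) = 792/4368.
So P = 1 − 792/4368 = 149/182 ≈ 0.8187.

149/182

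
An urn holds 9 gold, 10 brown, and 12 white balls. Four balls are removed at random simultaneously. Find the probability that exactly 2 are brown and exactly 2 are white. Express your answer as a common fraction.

Unordered draws without replacement: count favorable combinations over C(31,4).
Favorable = C(9,0) · C(10,2) · C(12,2) = 2970; total = C(31,4) = 31465.
P = 2970/31465 = 594/6293 ≈ 0.0944.

594/6293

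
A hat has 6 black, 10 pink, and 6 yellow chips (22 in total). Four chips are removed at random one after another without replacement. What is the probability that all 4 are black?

3/1463

Unordered draws without replacement: count favorable combinations over C(22,4).
Favorable = C(6,4) · C(10,0) · C(6,0) = 15; total = C(22,4) = 7315.
P = 15/7315 = 3/1463 ≈ 0.0021.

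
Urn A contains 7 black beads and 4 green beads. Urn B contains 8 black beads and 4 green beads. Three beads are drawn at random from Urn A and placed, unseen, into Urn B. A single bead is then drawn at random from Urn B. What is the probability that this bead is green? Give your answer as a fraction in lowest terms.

56/165

Condition on how many of the transferred beads are green (from Urn A: 4 green of 11; then Urn B has 15 total).
  0 green: C(4,0)C(7,3)/C(11,3) = 7/33; then P = 4/15
  1 green: C(4,1)C(7,2)/C(11,3) = 28/55; then P = 5/15
  2 green: C(4,2)C(7,1)/C(11,3) = 14/55; then P = 6/15
  3 green: C(4,3)C(7,0)/C(11,3) = 4/165; then P = 7/15
P(green from Urn B) = 56/165 ≈ 0.3394.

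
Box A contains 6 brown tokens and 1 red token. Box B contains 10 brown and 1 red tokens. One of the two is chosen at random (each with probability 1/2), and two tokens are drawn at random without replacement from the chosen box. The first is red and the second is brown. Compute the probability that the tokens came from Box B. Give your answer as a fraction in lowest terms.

7/18

P(E | Box A) = 1/7; P(E | Box B) = 1/11.
P(E) = 1/2·1/7 + 1/2·1/11 = 9/77.
By Bayes' rule, P(Box B | E) = 1/22 / 9/77 = 7/18 ≈ 0.3889.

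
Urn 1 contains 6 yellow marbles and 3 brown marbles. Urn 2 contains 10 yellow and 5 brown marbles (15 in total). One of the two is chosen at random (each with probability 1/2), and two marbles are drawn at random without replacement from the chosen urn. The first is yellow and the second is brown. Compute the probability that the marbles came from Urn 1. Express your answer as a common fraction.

21/41

P(E | Urn 1) = 1/4; P(E | Urn 2) = 5/21.
P(E) = 1/2·1/4 + 1/2·5/21 = 41/168.
By Bayes' rule, P(Urn 1 | E) = 1/8 / 41/168 = 21/41 ≈ 0.5122.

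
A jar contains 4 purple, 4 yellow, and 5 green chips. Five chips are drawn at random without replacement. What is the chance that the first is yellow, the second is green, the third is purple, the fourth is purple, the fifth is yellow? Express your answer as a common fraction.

2/429

Multiply the conditional probability of each draw in order, without replacement, so each draw removes one from its color and from the total.
P = (4/13) · (5/12) · (4/11) · (3/10) · (3/9) = 2/429 ≈ 0.0047.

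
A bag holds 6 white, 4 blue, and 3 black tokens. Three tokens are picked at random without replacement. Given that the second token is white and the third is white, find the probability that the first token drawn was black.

P(first=black and the second token is white and the third is white) = (3/13)·(6/12)·(5/11) = 15/286.
P(E) = Σ over first color = 10/143 + 10/143 + 15/286 = 5/26.
By Bayes, P(first=black | E) = 15/286 / 5/26 = 3/11 ≈ 0.2727.

3/11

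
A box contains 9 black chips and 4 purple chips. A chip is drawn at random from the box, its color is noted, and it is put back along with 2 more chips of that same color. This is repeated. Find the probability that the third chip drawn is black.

9/13

Sum over the four possibilities for the first two draws (black/not-black each), tracking how the black count and total change by +2 per draw.
P(third is black) = 9/13 ≈ 0.6923. (In a Pólya urn every draw has the same marginal probability 9/13.)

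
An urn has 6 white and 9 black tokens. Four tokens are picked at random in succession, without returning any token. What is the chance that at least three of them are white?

1/7

Sum the hypergeometric tail for j = 3,…,4 white tokens.
Favorable = C(6,3)·C(9,1) + C(6,4)·C(9,0) = 195; total = C(15,4) = 1365.
P = 195/1365 = 1/7 ≈ 0.1429.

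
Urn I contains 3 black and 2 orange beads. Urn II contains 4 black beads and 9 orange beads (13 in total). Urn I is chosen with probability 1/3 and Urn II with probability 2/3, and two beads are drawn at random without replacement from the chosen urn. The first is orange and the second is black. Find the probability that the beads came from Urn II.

20/33

P(E | Urn I) = 3/10; P(E | Urn II) = 3/13.
P(E) = 1/3·3/10 + 2/3·3/13 = 33/130.
By Bayes' rule, P(Urn II | E) = 2/13 / 33/130 = 20/33 ≈ 0.6061.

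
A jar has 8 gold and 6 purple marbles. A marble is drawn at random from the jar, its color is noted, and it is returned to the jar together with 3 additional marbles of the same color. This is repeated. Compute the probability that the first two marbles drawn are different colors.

48/119

Either purple then gold, or gold then purple; after the first draw the total is 17.
P = (6/14)·(8/17) + (8/14)·(6/17) = 48/119 ≈ 0.4034.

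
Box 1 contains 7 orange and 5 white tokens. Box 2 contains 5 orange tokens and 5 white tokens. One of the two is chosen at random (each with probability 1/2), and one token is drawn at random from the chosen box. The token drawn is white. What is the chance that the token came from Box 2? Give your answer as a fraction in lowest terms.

6/11

P(white | Box 1) = 5/12; P(white | Box 2) = 1/2.
P(white) = 1/2·5/12 + 1/2·1/2 = 11/24.
By Bayes' rule, P(Box 2 | white) = 1/4 / 11/24 = 6/11 ≈ 0.5455.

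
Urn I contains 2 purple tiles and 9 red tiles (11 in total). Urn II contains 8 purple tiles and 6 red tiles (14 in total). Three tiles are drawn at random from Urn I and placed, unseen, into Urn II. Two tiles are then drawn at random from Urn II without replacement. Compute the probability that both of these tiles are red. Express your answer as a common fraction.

Condition on how many of the transferred tiles are red (from Urn I: 9 red of 11; then Urn II has 17 total).
  1 red: C(9,1)C(2,2)/C(11,3) = 3/55; then P = C(7,2)/C(17,2) = 21/136
  2 red: C(9,2)C(2,1)/C(11,3) = 24/55; then P = C(8,2)/C(17,2) = 7/34
  3 red: C(9,3)C(2,0)/C(11,3) = 28/55; then P = C(9,2)/C(17,2) = 9/34
P(both red) = 1743/7480 ≈ 0.2330.

1743/7480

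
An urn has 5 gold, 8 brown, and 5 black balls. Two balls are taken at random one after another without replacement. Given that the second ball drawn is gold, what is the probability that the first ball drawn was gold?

4/17

P(first=gold and the second ball drawn is gold) = (5/18)·(4/17) = 10/153.
P(the second ball drawn is gold) = Σ over first color = 10/153 + 20/153 + 25/306 = 5/18.
By Bayes, P(first=gold | the second ball drawn is gold) = 10/153 / 5/18 = 4/17 ≈ 0.2353.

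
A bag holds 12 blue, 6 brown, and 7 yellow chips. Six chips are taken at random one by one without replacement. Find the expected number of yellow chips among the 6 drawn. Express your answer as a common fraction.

By linearity of expectation, E[X] = Σ P(draw i is yellow); by symmetry each draw (even without replacement) has P(yellow) = 7/25.
E[X] = 6 · 7/25 = 42/25 ≈ 1.6800.

42/25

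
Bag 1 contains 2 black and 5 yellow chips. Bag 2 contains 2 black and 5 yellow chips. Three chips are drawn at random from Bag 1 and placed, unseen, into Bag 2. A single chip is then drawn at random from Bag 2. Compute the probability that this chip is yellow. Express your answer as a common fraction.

Condition on how many of the transferred chips are yellow (from Bag 1: 5 yellow of 7; then Bag 2 has 10 total).
  1 yellow: C(5,1)C(2,2)/C(7,3) = 1/7; then P = 6/10
  2 yellow: C(5,2)C(2,1)/C(7,3) = 4/7; then P = 7/10
  3 yellow: C(5,3)C(2,0)/C(7,3) = 2/7; then P = 8/10
P(yellow from Bag 2) = 5/7 ≈ 0.7143.

5/7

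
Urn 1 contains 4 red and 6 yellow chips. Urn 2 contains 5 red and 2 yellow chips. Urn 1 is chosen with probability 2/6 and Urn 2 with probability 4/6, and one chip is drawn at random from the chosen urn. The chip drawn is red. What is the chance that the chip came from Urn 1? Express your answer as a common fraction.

7/32

P(red | Urn 1) = 2/5; P(red | Urn 2) = 5/7.
P(red) = 1/3·2/5 + 2/3·5/7 = 64/105.
By Bayes' rule, P(Urn 1 | red) = 2/15 / 64/105 = 7/32 ≈ 0.2188.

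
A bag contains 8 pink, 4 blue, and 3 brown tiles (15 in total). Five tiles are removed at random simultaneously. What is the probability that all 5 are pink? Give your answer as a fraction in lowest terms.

8/429

Unordered draws without replacement: count favorable combinations over C(15,5).
Favorable = C(8,5) · C(4,0) · C(3,0) = 56; total = C(15,5) = 3003.
P = 56/3003 = 8/429 ≈ 0.0186.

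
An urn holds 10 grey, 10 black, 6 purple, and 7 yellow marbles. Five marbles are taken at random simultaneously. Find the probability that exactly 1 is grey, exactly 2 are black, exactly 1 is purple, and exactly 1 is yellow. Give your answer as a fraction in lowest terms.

Unordered draws without replacement: count favorable combinations over C(33,5).
Favorable = C(10,1) · C(10,2) · C(6,1) · C(7,1) = 18900; total = C(33,5) = 237336.
P = 18900/237336 = 1575/19778 ≈ 0.0796.

1575/19778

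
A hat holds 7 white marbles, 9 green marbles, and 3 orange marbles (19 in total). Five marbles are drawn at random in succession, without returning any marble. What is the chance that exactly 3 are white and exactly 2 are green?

35/323

Unordered draws without replacement: count favorable combinations over C(19,5).
Favorable = C(7,3) · C(9,2) · C(3,0) = 1260; total = C(19,5) = 11628.
P = 1260/11628 = 35/323 ≈ 0.1084.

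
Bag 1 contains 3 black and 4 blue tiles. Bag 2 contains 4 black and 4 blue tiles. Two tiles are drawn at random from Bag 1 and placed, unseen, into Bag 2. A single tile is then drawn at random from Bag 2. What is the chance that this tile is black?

17/35

Condition on how many of the transferred tiles are black (from Bag 1: 3 black of 7; then Bag 2 has 10 total).
  0 black: C(3,0)C(4,2)/C(7,2) = 2/7; then P = 4/10
  1 black: C(3,1)C(4,1)/C(7,2) = 4/7; then P = 5/10
  2 black: C(3,2)C(4,0)/C(7,2) = 1/7; then P = 6/10
P(black from Bag 2) = 17/35 ≈ 0.4857.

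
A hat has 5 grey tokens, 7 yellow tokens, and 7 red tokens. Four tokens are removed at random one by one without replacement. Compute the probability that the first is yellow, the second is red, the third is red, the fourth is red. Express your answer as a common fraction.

Multiply the conditional probability of each draw in order, without replacement, so each draw removes one from its color and from the total.
P = (7/19) · (7/18) · (6/17) · (5/16) = 245/15504 ≈ 0.0158.

245/15504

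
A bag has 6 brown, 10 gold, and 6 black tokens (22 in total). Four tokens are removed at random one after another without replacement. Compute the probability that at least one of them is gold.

124/133

Use the complement: P(at least one gold) = 1 − P(no gold).
P(none) = C(12,4)/C(22,4) = 495/7315.
So P = 1 − 495/7315 = 124/133 ≈ 0.9323.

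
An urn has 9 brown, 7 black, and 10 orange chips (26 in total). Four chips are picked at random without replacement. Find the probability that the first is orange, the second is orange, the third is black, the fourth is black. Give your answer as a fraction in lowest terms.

63/5980

Multiply the conditional probability of each draw in order, without replacement, so each draw removes one from its color and from the total.
P = (10/26) · (9/25) · (7/24) · (6/23) = 63/5980 ≈ 0.0105.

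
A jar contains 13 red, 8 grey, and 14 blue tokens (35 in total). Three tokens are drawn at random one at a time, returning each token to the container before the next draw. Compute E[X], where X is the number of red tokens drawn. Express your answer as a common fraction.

39/35

By linearity of expectation, E[X] = Σ P(draw i is red); each independent draw has P(red) = 13/35.
E[X] = 3 · 13/35 = 39/35 ≈ 1.1143.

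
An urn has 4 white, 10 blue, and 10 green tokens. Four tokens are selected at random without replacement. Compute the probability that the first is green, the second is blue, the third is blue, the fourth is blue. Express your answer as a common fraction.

Multiply the conditional probability of each draw in order, without replacement, so each draw removes one from its color and from the total.
P = (10/24) · (10/23) · (9/22) · (8/21) = 50/1771 ≈ 0.0282.

50/1771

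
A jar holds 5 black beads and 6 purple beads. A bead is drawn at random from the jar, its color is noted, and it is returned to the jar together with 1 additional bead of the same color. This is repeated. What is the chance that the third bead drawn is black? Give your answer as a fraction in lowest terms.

5/11

Sum over the four possibilities for the first two draws (black/not-black each), tracking how the black count and total change by +1 per draw.
P(third is black) = 5/11 ≈ 0.4545. (In a Pólya urn every draw has the same marginal probability 5/11.)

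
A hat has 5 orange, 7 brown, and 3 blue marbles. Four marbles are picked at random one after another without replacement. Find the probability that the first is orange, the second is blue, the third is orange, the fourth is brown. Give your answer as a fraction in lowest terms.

1/78

Multiply the conditional probability of each draw in order, without replacement, so each draw removes one from its color and from the total.
P = (5/15) · (3/14) · (4/13) · (7/12) = 1/78 ≈ 0.0128.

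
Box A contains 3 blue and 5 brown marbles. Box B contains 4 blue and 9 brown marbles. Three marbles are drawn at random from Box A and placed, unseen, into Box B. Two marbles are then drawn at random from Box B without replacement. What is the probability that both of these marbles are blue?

Condition on how many of the transferred marbles are blue (from Box A: 3 blue of 8; then Box B has 16 total).
  0 blue: C(3,0)C(5,3)/C(8,3) = 5/28; then P = C(4,2)/C(16,2) = 1/20
  1 blue: C(3,1)C(5,2)/C(8,3) = 15/28; then P = C(5,2)/C(16,2) = 1/12
  2 blue: C(3,2)C(5,1)/C(8,3) = 15/56; then P = C(6,2)/C(16,2) = 1/8
  3 blue: C(3,3)C(5,0)/C(8,3) = 1/56; then P = C(7,2)/C(16,2) = 7/40
P(both blue) = 101/1120 ≈ 0.0902.

101/1120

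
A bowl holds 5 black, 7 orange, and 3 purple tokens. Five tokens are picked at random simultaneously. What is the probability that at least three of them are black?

Sum the hypergeometric tail for j = 3,…,5 black tokens.
Favorable = C(5,3)·C(10,2) + C(5,4)·C(10,1) + C(5,5)·C(10,0) = 501; total = C(15,5) = 3003.
P = 501/3003 = 167/1001 ≈ 0.1668.

167/1001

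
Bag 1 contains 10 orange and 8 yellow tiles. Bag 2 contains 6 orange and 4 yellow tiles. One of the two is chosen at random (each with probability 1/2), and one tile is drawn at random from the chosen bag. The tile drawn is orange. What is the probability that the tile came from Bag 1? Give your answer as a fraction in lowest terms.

P(orange | Bag 1) = 5/9; P(orange | Bag 2) = 3/5.
P(orange) = 1/2·5/9 + 1/2·3/5 = 26/45.
By Bayes' rule, P(Bag 1 | orange) = 5/18 / 26/45 = 25/52 ≈ 0.4808.

25/52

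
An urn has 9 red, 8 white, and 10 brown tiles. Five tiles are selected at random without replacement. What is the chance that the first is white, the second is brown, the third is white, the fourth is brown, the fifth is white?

Multiply the conditional probability of each draw in order, without replacement, so each draw removes one from its color and from the total.
P = (8/27) · (10/26) · (7/25) · (9/24) · (6/23) = 14/4485 ≈ 0.0031.

14/4485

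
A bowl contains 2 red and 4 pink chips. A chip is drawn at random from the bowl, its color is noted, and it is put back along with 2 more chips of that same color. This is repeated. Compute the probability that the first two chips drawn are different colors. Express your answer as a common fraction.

1/3

Either red then pink, or pink then red; after the first draw the total is 8.
P = (2/6)·(4/8) + (4/6)·(2/8) = 1/3 ≈ 0.3333.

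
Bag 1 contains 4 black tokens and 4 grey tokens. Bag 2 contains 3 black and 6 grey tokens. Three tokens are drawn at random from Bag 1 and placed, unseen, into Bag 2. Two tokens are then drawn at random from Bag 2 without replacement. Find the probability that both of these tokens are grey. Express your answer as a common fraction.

115/308

Condition on how many of the transferred tokens are grey (from Bag 1: 4 grey of 8; then Bag 2 has 12 total).
  0 grey: C(4,0)C(4,3)/C(8,3) = 1/14; then P = C(6,2)/C(12,2) = 5/22
  1 grey: C(4,1)C(4,2)/C(8,3) = 3/7; then P = C(7,2)/C(12,2) = 7/22
  2 grey: C(4,2)C(4,1)/C(8,3) = 3/7; then P = C(8,2)/C(12,2) = 14/33
  3 grey: C(4,3)C(4,0)/C(8,3) = 1/14; then P = C(9,2)/C(12,2) = 6/11
P(both grey) = 115/308 ≈ 0.3734.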